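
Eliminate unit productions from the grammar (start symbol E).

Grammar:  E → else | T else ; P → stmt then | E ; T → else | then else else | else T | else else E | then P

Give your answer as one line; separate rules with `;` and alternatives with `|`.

E → else | T else; P → else | T else | stmt then; T → else | then else else | else T | else else E | then P

Unit pairs: P ⇒* {E}.
Replace each nonterminal's rules with the union of the non-unit rules of every nonterminal it unit-derives.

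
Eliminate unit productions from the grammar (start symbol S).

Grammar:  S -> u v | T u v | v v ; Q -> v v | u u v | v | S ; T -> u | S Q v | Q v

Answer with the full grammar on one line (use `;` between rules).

S -> u v | T u v | v v; Q -> u v | T u v | v v | u u v | v; T -> u | S Q v | Q v

Unit pairs: Q ⇒* {S}.
For each unit pair (A, B), copy every non-unit production of B to A, then drop all unit productions.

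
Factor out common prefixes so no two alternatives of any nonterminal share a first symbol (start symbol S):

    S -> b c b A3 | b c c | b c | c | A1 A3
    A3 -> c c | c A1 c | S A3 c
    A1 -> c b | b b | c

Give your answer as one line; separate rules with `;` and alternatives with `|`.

S -> c | A1 A3 | b c S'; A3 -> S A3 c | c A3'; A1 -> b b | c A1'; S' -> b A3 | c | epsilon; A3' -> c | A1 c; A1' -> b | epsilon

S has alternatives sharing prefix 'b c': factor to S → b c S' with S' → b A3 | c | ε.
A3 has alternatives sharing prefix 'c': factor to A3 → c A3' with A3' → c | A1 c.
A1 has alternatives sharing prefix 'c': factor to A1 → c A1' with A1' → b | ε.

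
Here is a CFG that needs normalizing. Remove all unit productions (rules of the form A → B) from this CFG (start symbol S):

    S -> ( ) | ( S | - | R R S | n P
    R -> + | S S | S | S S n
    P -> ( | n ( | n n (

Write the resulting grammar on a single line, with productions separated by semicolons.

S -> ( ) | ( S | - | R R S | n P; R -> ( ) | ( S | - | R R S | n P | + | S S | S S n; P -> ( | n ( | n n (

Unit pairs: R ⇒* {S}.
For every A with A ⇒* B via unit rules, add B's non-unit alternatives to A; then delete every rule of the form X → Y.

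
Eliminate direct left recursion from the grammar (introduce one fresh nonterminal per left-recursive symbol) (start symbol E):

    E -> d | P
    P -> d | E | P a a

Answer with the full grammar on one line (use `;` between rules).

Left recursion appears on P.
For P: α = {a a}, β = {d, E}. Rewrite as P → β P' and P' → α P' | ε.

E -> d | P; P -> d P' | E P'; P' -> a a P' | ε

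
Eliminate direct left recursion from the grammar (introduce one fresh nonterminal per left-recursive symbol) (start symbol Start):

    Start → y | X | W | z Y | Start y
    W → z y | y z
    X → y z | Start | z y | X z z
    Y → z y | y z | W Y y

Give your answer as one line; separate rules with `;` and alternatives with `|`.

Start → y Start1 | X Start1 | W Start1 | z Y Start1; W → z y | y z; X → y z X1 | Start X1 | z y X1; Y → z y | y z | W Y y; Start1 → y Start1 | ε; X1 → z z X1 | ε

Directly left-recursive nonterminals: Start, X.
For Start: α = {y}, β = {y, X, W, z Y}. Rewrite as Start → β Start1 and Start1 → α Start1 | ε.
For X: α = {z z}, β = {y z, Start, z y}. Rewrite as X → β X1 and X1 → α X1 | ε.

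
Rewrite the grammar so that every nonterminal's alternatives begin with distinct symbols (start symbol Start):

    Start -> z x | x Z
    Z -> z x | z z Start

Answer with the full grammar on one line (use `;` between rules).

Start -> z x | x Z; Z -> z Z1; Z1 -> x | z Start

Z has alternatives sharing prefix 'z': factor to Z → z Z1 with Z1 → x | z Start.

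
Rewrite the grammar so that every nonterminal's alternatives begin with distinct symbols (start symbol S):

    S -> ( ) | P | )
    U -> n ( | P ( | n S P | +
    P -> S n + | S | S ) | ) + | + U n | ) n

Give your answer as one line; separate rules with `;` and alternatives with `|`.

S -> ( ) | P | ); U -> P ( | + | n U'; P -> + U n | S P' | ) P''; U' -> ( | S P; P' -> n + | epsilon | ); P'' -> + | n

U has alternatives sharing prefix 'n': factor to U → n U' with U' → ( | S P.
P has alternatives sharing prefix 'S': factor to P → S P' with P' → n + | ε | ).
P has alternatives sharing prefix ')': factor to P → ) P'' with P'' → + | n.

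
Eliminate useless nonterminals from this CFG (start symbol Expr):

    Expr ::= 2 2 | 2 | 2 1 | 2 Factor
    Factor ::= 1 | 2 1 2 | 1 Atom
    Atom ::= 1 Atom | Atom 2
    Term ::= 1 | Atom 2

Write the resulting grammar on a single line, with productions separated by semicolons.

Expr ::= 2 2 | 2 | 2 1 | 2 Factor; Factor ::= 1 | 2 1 2

Generating nonterminals: {Expr, Factor, Term}.
Reachable from Expr after that: {Expr, Factor}.
Removed useless symbols: {Atom, Term} and every production mentioning them.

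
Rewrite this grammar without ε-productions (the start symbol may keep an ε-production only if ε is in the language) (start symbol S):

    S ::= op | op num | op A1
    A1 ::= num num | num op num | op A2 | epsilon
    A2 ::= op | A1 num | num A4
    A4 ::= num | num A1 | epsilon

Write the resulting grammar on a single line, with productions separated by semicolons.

Nullable set = {A1, A4}.
ε ∉ L(G), so no ε-production is kept.
Expand every rule over subsets of its nullable positions: A2 → A1 num gives A1 num | num.

S ::= op | op num | op A1; A1 ::= num num | num op num | op A2; A2 ::= op | A1 num | num | num A4; A4 ::= num | num A1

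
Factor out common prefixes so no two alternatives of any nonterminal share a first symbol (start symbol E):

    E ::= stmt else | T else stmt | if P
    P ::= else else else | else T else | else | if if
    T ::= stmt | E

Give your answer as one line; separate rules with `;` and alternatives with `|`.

E ::= stmt else | T else stmt | if P; P ::= if if | else P'; T ::= stmt | E; P' ::= else else | T else | ε

P has alternatives sharing prefix 'else': factor to P → else P' with P' → else else | T else | ε.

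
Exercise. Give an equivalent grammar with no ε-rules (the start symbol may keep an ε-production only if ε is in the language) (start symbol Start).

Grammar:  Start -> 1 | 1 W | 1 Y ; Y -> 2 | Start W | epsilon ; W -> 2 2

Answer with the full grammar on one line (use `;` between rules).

Nullable set = {Y}.
ε ∉ L(G), so no ε-production is kept.

Start -> 1 | 1 W | 1 Y; Y -> 2 | Start W; W -> 2 2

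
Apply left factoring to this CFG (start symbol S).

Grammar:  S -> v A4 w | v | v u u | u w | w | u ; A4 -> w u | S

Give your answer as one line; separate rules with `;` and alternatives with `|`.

S -> w | v S' | u S''; A4 -> w u | S; S' -> A4 w | ε | u u; S'' -> w | ε

S has alternatives sharing prefix 'v': factor to S → v S' with S' → A4 w | ε | u u.
S has alternatives sharing prefix 'u': factor to S → u S'' with S'' → w | ε.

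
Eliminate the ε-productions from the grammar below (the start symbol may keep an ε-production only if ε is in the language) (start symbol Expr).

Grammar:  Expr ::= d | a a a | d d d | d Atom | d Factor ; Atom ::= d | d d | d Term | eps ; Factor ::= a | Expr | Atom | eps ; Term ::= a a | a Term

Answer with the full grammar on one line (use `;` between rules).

Expr ::= d | a a a | d d d | d Atom | d Factor; Atom ::= d | d d | d Term; Factor ::= a | Expr | Atom; Term ::= a a | a Term

Nullable set = {Atom, Factor}.
ε ∉ L(G), so no ε-production is kept.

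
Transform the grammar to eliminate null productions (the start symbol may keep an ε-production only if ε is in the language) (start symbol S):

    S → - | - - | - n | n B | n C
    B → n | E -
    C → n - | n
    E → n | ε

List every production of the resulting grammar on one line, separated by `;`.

Nullable nonterminals: {E}.
ε ∉ L(G), so no ε-production is kept.
For each production, add variants omitting each subset of nullable occurrences: B → E - gives E - | -.

S → - | - - | - n | n B | n C; B → n | E - | -; C → n - | n; E → n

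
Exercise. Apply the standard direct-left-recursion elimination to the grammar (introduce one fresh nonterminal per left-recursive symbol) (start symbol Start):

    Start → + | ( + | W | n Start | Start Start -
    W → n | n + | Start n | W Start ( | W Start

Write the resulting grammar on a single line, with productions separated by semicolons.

Start → + Start1 | ( + Start1 | W Start1 | n Start Start1; W → n W1 | n + W1 | Start n W1; Start1 → Start - Start1 | eps; W1 → Start ( W1 | Start W1 | eps

Left recursion appears on Start, W.
For Start: α = {Start -}, β = {+, ( +, W, n Start}. Rewrite as Start → β Start1 and Start1 → α Start1 | ε.
For W: α = {Start (, Start}, β = {n, n +, Start n}. Rewrite as W → β W1 and W1 → α W1 | ε.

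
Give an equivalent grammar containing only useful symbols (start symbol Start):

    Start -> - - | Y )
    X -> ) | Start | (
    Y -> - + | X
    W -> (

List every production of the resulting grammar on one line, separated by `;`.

Generating nonterminals: {Start, W, X, Y}.
Reachable from Start after that: {Start, X, Y}.
Removed useless symbols: {W} and every production mentioning them.

Start -> - - | Y ); X -> ) | Start | (; Y -> - + | X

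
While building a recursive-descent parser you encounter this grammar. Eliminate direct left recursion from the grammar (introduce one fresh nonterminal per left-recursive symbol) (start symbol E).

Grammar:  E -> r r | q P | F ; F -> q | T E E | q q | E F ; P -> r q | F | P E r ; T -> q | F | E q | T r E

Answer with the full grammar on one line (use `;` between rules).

Left recursion appears on P, T.
For P: α = {E r}, β = {r q, F}. Rewrite as P → β P' and P' → α P' | ε.
For T: α = {r E}, β = {q, F, E q}. Rewrite as T → β T' and T' → α T' | ε.

E -> r r | q P | F; F -> q | T E E | q q | E F; P -> r q P' | F P'; T -> q T' | F T' | E q T'; P' -> E r P' | ε; T' -> r E T' | ε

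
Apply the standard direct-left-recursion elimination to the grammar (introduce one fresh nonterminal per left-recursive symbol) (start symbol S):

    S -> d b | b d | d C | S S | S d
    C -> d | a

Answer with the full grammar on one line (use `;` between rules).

S -> d b S' | b d S' | d C S'; C -> d | a; S' -> S S' | d S' | ε

S is directly left-recursive.
For S: α = {S, d}, β = {d b, b d, d C}. Rewrite as S → β S' and S' → α S' | ε.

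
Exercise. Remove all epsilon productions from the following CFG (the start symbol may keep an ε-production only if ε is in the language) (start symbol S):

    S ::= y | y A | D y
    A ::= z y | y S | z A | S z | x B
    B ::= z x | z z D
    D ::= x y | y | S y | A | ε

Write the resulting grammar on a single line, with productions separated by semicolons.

Nullable nonterminals: {D}.
ε ∉ L(G), so no ε-production is kept.
Add the nullable-subset variants: B → z z D gives z z D | z z.

S ::= y | y A | D y; A ::= z y | y S | z A | S z | x B; B ::= z x | z z D | z z; D ::= x y | y | S y | A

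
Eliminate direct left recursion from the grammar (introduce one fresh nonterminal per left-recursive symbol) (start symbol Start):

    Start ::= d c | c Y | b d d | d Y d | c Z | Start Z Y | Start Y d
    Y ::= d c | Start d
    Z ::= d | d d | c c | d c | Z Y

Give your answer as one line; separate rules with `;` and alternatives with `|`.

Start ::= d c Start1 | c Y Start1 | b d d Start1 | d Y d Start1 | c Z Start1; Y ::= d c | Start d; Z ::= d Z1 | d d Z1 | c c Z1 | d c Z1; Start1 ::= Z Y Start1 | Y d Start1 | epsilon; Z1 ::= Y Z1 | epsilon

Left recursion appears on Start, Z.
For Start: α = {Z Y, Y d}, β = {d c, c Y, b d d, d Y d, c Z}. Rewrite as Start → β Start1 and Start1 → α Start1 | ε.
For Z: α = {Y}, β = {d, d d, c c, d c}. Rewrite as Z → β Z1 and Z1 → α Z1 | ε.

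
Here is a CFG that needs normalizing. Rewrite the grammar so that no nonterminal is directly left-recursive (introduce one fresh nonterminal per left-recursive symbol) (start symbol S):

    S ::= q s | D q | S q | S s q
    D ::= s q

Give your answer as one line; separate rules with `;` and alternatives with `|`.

S is directly left-recursive.
For S: α = {q, s q}, β = {q s, D q}. Rewrite as S → β S' and S' → α S' | ε.

S ::= q s S' | D q S'; D ::= s q; S' ::= q S' | s q S' | ε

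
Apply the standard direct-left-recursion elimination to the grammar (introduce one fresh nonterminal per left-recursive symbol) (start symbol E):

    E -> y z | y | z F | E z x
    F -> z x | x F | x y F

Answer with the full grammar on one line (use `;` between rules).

E -> y z E' | y E' | z F E'; F -> z x | x F | x y F; E' -> z x E' | ε

Left recursion appears on E.
For E: α = {z x}, β = {y z, y, z F}. Rewrite as E → β E' and E' → α E' | ε.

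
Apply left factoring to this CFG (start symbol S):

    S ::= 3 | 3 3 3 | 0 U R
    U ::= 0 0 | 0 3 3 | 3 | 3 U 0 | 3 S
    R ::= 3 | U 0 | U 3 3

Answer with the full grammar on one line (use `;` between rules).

S has alternatives sharing prefix '3': factor to S → 3 S' with S' → ε | 3 3.
U has alternatives sharing prefix '3': factor to U → 3 U' with U' → ε | U 0 | S.
U has alternatives sharing prefix '0': factor to U → 0 U'' with U'' → 0 | 3 3.
R has alternatives sharing prefix 'U': factor to R → U R' with R' → 0 | 3 3.

S ::= 0 U R | 3 S'; U ::= 3 U' | 0 U''; R ::= 3 | U R'; S' ::= ε | 3 3; U' ::= ε | U 0 | S; U'' ::= 0 | 3 3; R' ::= 0 | 3 3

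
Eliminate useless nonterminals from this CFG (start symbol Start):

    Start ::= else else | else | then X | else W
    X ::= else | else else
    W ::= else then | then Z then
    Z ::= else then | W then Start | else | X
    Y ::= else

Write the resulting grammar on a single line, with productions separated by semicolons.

Start ::= else else | else | then X | else W; X ::= else | else else; W ::= else then | then Z then; Z ::= else then | W then Start | else | X

Generating nonterminals: {Start, W, X, Y, Z}.
Reachable from Start after that: {Start, W, X, Z}.
Removed useless symbols: {Y} and every production mentioning them.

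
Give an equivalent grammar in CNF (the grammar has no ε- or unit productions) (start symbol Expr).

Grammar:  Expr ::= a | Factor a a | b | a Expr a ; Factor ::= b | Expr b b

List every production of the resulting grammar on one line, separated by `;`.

Introduce a nonterminal for each terminal appearing in a rule of length ≥ 2: X1 → a, X2 → b.
Binarize each right-hand side of length ≥ 3 by chaining fresh nonterminals (Y1, Y2, …): affected rules were Expr → Factor X1 X1; Expr → X1 Expr X1; Factor → Expr X2 X2.

Expr ::= a | Factor Y1 | b | X1 Y2; Factor ::= b | Expr Y3; X1 ::= a; X2 ::= b; Y1 ::= X1 X1; Y2 ::= Expr X1; Y3 ::= X2 X2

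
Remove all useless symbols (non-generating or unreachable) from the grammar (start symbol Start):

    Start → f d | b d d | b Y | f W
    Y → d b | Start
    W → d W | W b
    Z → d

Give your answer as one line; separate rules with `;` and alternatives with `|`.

Generating nonterminals: {Start, Y, Z}.
Reachable from Start after that: {Start, Y}.
Removed useless symbols: {W, Z} and every production mentioning them.

Start → f d | b d d | b Y; Y → d b | Start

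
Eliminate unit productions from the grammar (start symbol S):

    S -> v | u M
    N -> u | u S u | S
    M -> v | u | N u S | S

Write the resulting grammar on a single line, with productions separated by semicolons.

Unit pairs: M ⇒* {S}; N ⇒* {S}.
Replace each nonterminal's rules with the union of the non-unit rules of every nonterminal it unit-derives.

S -> v | u M; N -> v | u M | u | u S u; M -> v | u M | u | N u S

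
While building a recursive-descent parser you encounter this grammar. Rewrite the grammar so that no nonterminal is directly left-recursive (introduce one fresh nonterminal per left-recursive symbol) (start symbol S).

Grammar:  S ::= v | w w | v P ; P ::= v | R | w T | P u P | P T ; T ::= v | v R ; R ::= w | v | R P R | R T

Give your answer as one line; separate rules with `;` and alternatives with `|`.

S ::= v | w w | v P; P ::= v P' | R P' | w T P'; T ::= v | v R; R ::= w R' | v R'; P' ::= u P P' | T P' | ε; R' ::= P R R' | T R' | ε

P, R are directly left-recursive.
For P: α = {u P, T}, β = {v, R, w T}. Rewrite as P → β P' and P' → α P' | ε.
For R: α = {P R, T}, β = {w, v}. Rewrite as R → β R' and R' → α R' | ε.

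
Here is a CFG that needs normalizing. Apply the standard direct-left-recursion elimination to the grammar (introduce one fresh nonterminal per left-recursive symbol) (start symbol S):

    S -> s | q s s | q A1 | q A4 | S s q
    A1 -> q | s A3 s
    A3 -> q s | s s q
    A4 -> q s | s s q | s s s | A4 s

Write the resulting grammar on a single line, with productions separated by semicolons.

Left recursion appears on S, A4.
For S: α = {s q}, β = {s, q s s, q A1, q A4}. Rewrite as S → β S' and S' → α S' | ε.
For A4: α = {s}, β = {q s, s s q, s s s}. Rewrite as A4 → β A4' and A4' → α A4' | ε.

S -> s S' | q s s S' | q A1 S' | q A4 S'; A1 -> q | s A3 s; A3 -> q s | s s q; A4 -> q s A4' | s s q A4' | s s s A4'; S' -> s q S' | ε; A4' -> s A4' | ε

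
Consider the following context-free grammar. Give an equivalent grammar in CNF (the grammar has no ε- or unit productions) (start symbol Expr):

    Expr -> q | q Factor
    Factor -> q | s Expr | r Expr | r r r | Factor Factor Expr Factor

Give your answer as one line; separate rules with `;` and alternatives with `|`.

Introduce a nonterminal for each terminal appearing in a rule of length ≥ 2: X1 → q, X2 → s, X3 → r.
Binarize each right-hand side of length ≥ 3 by chaining fresh nonterminals (Y1, Y2, …): affected rules were Factor → X3 X3 X3; Factor → Factor Factor Expr Factor.

Expr -> q | X1 Factor; Factor -> q | X2 Expr | X3 Expr | X3 Y1 | Factor Y2; X1 -> q; X2 -> s; X3 -> r; Y1 -> X3 X3; Y2 -> Factor Y3; Y3 -> Expr Factor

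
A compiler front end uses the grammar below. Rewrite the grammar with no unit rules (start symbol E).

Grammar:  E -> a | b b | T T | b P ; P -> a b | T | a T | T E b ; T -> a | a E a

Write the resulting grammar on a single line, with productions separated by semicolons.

Unit pairs: P ⇒* {T}.
For each unit pair (A, B), copy every non-unit production of B to A, then drop all unit productions.

E -> a | b b | T T | b P; P -> a b | a T | T E b | a | a E a; T -> a | a E a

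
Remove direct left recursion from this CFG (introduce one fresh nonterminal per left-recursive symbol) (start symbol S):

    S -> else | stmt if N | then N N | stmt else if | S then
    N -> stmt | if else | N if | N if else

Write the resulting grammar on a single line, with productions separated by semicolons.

S -> else S' | stmt if N S' | then N N S' | stmt else if S'; N -> stmt N' | if else N'; S' -> then S' | ε; N' -> if N' | if else N' | ε

S, N are directly left-recursive.
For S: α = {then}, β = {else, stmt if N, then N N, stmt else if}. Rewrite as S → β S' and S' → α S' | ε.
For N: α = {if, if else}, β = {stmt, if else}. Rewrite as N → β N' and N' → α N' | ε.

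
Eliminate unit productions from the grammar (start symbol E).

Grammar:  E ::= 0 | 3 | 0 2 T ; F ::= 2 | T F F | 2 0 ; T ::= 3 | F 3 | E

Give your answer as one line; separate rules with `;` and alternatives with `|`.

Unit pairs: T ⇒* {E}.
Replace each nonterminal's rules with the union of the non-unit rules of every nonterminal it unit-derives.

E ::= 0 | 3 | 0 2 T; F ::= 2 | T F F | 2 0; T ::= 0 | 3 | 0 2 T | F 3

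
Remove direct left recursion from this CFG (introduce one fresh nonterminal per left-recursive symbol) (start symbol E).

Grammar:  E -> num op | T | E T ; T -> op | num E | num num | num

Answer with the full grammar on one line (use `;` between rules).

E -> num op E' | T E'; T -> op | num E | num num | num; E' -> T E' | ε

Directly left-recursive nonterminal: E.
For E: α = {T}, β = {num op, T}. Rewrite as E → β E' and E' → α E' | ε.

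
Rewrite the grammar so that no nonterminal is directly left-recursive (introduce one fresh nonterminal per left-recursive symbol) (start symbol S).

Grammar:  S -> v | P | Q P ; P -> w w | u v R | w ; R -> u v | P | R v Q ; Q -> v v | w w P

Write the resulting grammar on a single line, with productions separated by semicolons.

S -> v | P | Q P; P -> w w | u v R | w; R -> u v R' | P R'; Q -> v v | w w P; R' -> v Q R' | ε

Directly left-recursive nonterminal: R.
For R: α = {v Q}, β = {u v, P}. Rewrite as R → β R' and R' → α R' | ε.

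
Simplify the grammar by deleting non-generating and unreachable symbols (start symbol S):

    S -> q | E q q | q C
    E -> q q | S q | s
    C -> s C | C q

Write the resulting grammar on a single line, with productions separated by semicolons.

S -> q | E q q; E -> q q | S q | s

Generating nonterminals: {E, S}.
Reachable from S after that: {E, S}.
Removed useless symbols: {C} and every production mentioning them.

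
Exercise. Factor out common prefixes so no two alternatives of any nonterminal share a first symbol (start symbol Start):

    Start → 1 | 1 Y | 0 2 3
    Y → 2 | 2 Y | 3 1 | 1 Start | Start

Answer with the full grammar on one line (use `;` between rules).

Start → 0 2 3 | 1 Start1; Y → 3 1 | 1 Start | Start | 2 Y1; Start1 → ε | Y; Y1 → ε | Y

Start has alternatives sharing prefix '1': factor to Start → 1 Start1 with Start1 → ε | Y.
Y has alternatives sharing prefix '2': factor to Y → 2 Y1 with Y1 → ε | Y.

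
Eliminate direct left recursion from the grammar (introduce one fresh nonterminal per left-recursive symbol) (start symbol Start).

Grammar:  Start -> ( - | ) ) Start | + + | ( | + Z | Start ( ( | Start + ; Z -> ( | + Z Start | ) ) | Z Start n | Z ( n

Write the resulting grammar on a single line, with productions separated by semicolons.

Start, Z are directly left-recursive.
For Start: α = {( (, +}, β = {( -, ) ) Start, + +, (, + Z}. Rewrite as Start → β Start1 and Start1 → α Start1 | ε.
For Z: α = {Start n, ( n}, β = {(, + Z Start, ) )}. Rewrite as Z → β Z1 and Z1 → α Z1 | ε.

Start -> ( - Start1 | ) ) Start Start1 | + + Start1 | ( Start1 | + Z Start1; Z -> ( Z1 | + Z Start Z1 | ) ) Z1; Start1 -> ( ( Start1 | + Start1 | ε; Z1 -> Start n Z1 | ( n Z1 | ε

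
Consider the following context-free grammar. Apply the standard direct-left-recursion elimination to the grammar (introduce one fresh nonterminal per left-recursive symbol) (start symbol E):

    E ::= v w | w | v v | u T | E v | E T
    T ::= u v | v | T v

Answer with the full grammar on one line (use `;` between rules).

E ::= v w E' | w E' | v v E' | u T E'; T ::= u v T' | v T'; E' ::= v E' | T E' | ε; T' ::= v T' | ε

E, T are directly left-recursive.
For E: α = {v, T}, β = {v w, w, v v, u T}. Rewrite as E → β E' and E' → α E' | ε.
For T: α = {v}, β = {u v, v}. Rewrite as T → β T' and T' → α T' | ε.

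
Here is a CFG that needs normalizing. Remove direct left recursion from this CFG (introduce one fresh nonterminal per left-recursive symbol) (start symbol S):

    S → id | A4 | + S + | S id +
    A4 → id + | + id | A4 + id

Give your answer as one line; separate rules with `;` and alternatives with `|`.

S → id S' | A4 S' | + S + S'; A4 → id + A4' | + id A4'; S' → id + S' | ε; A4' → + id A4' | ε

Left recursion appears on S, A4.
For S: α = {id +}, β = {id, A4, + S +}. Rewrite as S → β S' and S' → α S' | ε.
For A4: α = {+ id}, β = {id +, + id}. Rewrite as A4 → β A4' and A4' → α A4' | ε.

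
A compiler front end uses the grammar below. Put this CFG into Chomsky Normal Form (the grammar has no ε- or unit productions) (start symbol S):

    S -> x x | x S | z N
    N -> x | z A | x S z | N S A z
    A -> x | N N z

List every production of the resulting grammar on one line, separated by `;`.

S -> X1 X1 | X1 S | X2 N; N -> x | X2 A | X1 Y1 | N Y2; A -> x | N Y4; X1 -> x; X2 -> z; Y1 -> S X2; Y2 -> S Y3; Y3 -> A X2; Y4 -> N X2

Introduce a nonterminal for each terminal appearing in a rule of length ≥ 2: X1 → x, X2 → z.
Binarize each right-hand side of length ≥ 3 by chaining fresh nonterminals (Y1, Y2, …): affected rules were N → X1 S X2; N → N S A X2; A → N N X2.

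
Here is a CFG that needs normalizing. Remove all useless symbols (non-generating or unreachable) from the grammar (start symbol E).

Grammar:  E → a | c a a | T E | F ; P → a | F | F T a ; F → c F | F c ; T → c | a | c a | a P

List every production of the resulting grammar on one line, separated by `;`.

Generating nonterminals: {E, P, T}.
Reachable from E after that: {E, P, T}.
Removed useless symbols: {F} and every production mentioning them.

E → a | c a a | T E; P → a; T → c | a | c a | a P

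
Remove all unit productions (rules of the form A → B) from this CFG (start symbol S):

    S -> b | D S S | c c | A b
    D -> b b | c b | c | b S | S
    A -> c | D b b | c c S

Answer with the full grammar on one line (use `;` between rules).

Unit pairs: D ⇒* {S}.
Replace each nonterminal's rules with the union of the non-unit rules of every nonterminal it unit-derives.

S -> b | D S S | c c | A b; D -> b | D S S | c c | A b | b b | c b | c | b S; A -> c | D b b | c c S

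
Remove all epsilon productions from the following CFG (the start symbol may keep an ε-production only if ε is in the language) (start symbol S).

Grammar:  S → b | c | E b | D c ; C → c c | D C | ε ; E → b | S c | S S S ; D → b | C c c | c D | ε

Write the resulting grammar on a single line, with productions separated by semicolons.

The nullable symbols are {C, D}.
ε ∉ L(G), so no ε-production is kept.
Expand every rule over subsets of its nullable positions: C → D C gives D C | D. D → C c c gives C c c | c c. D → c D gives c D | c.

S → b | c | E b | D c; C → c c | D C | D; E → b | S c | S S S; D → b | C c c | c c | c D | c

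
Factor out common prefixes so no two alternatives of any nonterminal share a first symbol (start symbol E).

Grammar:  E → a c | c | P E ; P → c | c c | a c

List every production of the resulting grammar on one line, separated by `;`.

P has alternatives sharing prefix 'c': factor to P → c P' with P' → ε | c.

E → a c | c | P E; P → a c | c P'; P' → ε | c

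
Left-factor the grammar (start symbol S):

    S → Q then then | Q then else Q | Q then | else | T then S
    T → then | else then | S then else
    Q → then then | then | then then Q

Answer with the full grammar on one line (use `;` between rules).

S → else | T then S | Q then S'; T → then | else then | S then else; Q → then Q'; S' → then | else Q | ε; Q' → ε | then Q''; Q'' → ε | Q

S has alternatives sharing prefix 'Q then': factor to S → Q then S' with S' → then | else Q | ε.
Q has alternatives sharing prefix 'then': factor to Q → then Q' with Q' → then | ε | then Q.
Q' has alternatives sharing prefix 'then': factor to Q' → then Q'' with Q'' → ε | Q.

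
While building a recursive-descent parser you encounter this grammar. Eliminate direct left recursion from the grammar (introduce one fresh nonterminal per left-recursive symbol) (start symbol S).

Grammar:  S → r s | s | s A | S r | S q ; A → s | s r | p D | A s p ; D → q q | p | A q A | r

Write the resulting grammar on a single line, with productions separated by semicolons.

S → r s S' | s S' | s A S'; A → s A' | s r A' | p D A'; D → q q | p | A q A | r; S' → r S' | q S' | ε; A' → s p A' | ε

Directly left-recursive nonterminals: S, A.
For S: α = {r, q}, β = {r s, s, s A}. Rewrite as S → β S' and S' → α S' | ε.
For A: α = {s p}, β = {s, s r, p D}. Rewrite as A → β A' and A' → α A' | ε.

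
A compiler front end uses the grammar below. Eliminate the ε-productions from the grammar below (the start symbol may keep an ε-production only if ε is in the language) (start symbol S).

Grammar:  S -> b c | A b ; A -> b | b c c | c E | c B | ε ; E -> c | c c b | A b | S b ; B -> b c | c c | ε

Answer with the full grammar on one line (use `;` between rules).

Nullable set = {A, B}.
ε ∉ L(G), so no ε-production is kept.
Expand every rule over subsets of its nullable positions: S → A b gives A b | b. A → c B gives c B | c. E → A b gives A b | b.

S -> b c | A b | b; A -> b | b c c | c E | c B | c; E -> c | c c b | A b | b | S b; B -> b c | c c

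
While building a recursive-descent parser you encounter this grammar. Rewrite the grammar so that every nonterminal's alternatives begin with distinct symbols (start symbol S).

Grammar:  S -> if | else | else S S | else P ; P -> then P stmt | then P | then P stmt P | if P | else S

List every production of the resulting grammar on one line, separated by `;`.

S has alternatives sharing prefix 'else': factor to S → else S' with S' → ε | S S | P.
P has alternatives sharing prefix 'then P': factor to P → then P P' with P' → stmt | ε | stmt P.
P' has alternatives sharing prefix 'stmt': factor to P' → stmt P'' with P'' → ε | P.

S -> if | else S'; P -> if P | else S | then P P'; S' -> ε | S S | P; P' -> ε | stmt P''; P'' -> ε | P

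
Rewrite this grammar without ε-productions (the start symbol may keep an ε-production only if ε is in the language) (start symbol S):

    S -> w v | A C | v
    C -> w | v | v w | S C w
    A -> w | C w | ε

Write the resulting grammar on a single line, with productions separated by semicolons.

Nullable nonterminals: {A}.
ε ∉ L(G), so no ε-production is kept.
Expand every rule over subsets of its nullable positions: S → A C gives A C | C.

S -> w v | A C | C | v; C -> w | v | v w | S C w; A -> w | C w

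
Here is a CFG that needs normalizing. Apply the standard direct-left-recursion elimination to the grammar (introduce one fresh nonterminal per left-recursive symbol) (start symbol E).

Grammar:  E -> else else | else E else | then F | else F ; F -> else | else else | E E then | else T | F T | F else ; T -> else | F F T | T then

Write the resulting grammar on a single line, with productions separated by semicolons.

E -> else else | else E else | then F | else F; F -> else F' | else else F' | E E then F' | else T F'; T -> else T' | F F T T'; F' -> T F' | else F' | epsilon; T' -> then T' | epsilon

Directly left-recursive nonterminals: F, T.
For F: α = {T, else}, β = {else, else else, E E then, else T}. Rewrite as F → β F' and F' → α F' | ε.
For T: α = {then}, β = {else, F F T}. Rewrite as T → β T' and T' → α T' | ε.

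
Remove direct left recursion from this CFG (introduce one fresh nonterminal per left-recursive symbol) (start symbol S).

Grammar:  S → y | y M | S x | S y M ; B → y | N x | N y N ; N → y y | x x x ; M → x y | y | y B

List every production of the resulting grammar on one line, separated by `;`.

S → y S' | y M S'; B → y | N x | N y N; N → y y | x x x; M → x y | y | y B; S' → x S' | y M S' | ε

S is directly left-recursive.
For S: α = {x, y M}, β = {y, y M}. Rewrite as S → β S' and S' → α S' | ε.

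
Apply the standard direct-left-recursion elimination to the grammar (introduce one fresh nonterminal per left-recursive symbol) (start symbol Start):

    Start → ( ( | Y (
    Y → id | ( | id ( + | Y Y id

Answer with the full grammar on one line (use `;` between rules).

Directly left-recursive nonterminal: Y.
For Y: α = {Y id}, β = {id, (, id ( +}. Rewrite as Y → β Y1 and Y1 → α Y1 | ε.

Start → ( ( | Y (; Y → id Y1 | ( Y1 | id ( + Y1; Y1 → Y id Y1 | ε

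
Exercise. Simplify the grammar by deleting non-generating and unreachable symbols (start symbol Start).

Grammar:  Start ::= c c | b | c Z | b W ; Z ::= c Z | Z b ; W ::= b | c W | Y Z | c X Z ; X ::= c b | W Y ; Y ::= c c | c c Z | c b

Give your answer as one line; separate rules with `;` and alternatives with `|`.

Start ::= c c | b | b W; W ::= b | c W

Generating nonterminals: {Start, W, X, Y}.
Reachable from Start after that: {Start, W}.
Removed useless symbols: {X, Y, Z} and every production mentioning them.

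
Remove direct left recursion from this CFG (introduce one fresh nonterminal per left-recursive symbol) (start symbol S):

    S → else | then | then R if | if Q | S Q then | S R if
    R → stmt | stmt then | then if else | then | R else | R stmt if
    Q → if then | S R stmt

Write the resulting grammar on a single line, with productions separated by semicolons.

Left recursion appears on S, R.
For S: α = {Q then, R if}, β = {else, then, then R if, if Q}. Rewrite as S → β S' and S' → α S' | ε.
For R: α = {else, stmt if}, β = {stmt, stmt then, then if else, then}. Rewrite as R → β R' and R' → α R' | ε.

S → else S' | then S' | then R if S' | if Q S'; R → stmt R' | stmt then R' | then if else R' | then R'; Q → if then | S R stmt; S' → Q then S' | R if S' | epsilon; R' → else R' | stmt if R' | epsilon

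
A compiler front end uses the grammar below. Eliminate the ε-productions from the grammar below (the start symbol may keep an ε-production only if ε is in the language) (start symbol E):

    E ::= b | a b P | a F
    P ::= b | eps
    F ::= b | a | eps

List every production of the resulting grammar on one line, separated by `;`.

E ::= b | a b P | a b | a F | a; P ::= b; F ::= b | a

Nullable nonterminals: {F, P}.
ε ∉ L(G), so no ε-production is kept.
Expand every rule over subsets of its nullable positions: E → a b P gives a b P | a b. E → a F gives a F | a.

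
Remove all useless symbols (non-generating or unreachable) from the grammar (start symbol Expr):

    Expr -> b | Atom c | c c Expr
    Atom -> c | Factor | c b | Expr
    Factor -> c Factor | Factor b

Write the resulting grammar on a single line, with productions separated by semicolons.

Generating nonterminals: {Atom, Expr}.
Reachable from Expr after that: {Atom, Expr}.
Removed useless symbols: {Factor} and every production mentioning them.

Expr -> b | Atom c | c c Expr; Atom -> c | c b | Expr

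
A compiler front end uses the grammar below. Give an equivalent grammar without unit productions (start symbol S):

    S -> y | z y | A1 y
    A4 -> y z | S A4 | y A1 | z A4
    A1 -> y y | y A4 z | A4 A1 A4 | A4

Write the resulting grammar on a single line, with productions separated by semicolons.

Unit pairs: A1 ⇒* {A4}.
For each unit pair (A, B), copy every non-unit production of B to A, then drop all unit productions.

S -> y | z y | A1 y; A4 -> y z | S A4 | y A1 | z A4; A1 -> y z | S A4 | y A1 | z A4 | y y | y A4 z | A4 A1 A4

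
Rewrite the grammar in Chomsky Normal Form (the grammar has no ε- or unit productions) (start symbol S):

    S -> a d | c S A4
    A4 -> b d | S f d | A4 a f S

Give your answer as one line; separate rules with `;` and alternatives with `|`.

S -> X1 X2 | X3 Y1; A4 -> X4 X2 | S Y2 | A4 Y3; X1 -> a; X2 -> d; X3 -> c; X4 -> b; X5 -> f; Y1 -> S A4; Y2 -> X5 X2; Y3 -> X1 Y4; Y4 -> X5 S

Introduce a nonterminal for each terminal appearing in a rule of length ≥ 2: X1 → a, X2 → d, X3 → c, X4 → b, X5 → f.
Binarize each right-hand side of length ≥ 3 by chaining fresh nonterminals (Y1, Y2, …): affected rules were S → X3 S A4; A4 → S X5 X2; A4 → A4 X1 X5 S.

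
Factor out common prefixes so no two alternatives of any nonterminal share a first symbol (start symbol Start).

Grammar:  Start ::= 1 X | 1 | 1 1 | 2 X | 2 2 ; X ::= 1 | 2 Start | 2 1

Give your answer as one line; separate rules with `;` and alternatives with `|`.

Start ::= 1 Start1 | 2 Start2; X ::= 1 | 2 X1; Start1 ::= X | ε | 1; Start2 ::= X | 2; X1 ::= Start | 1

Start has alternatives sharing prefix '1': factor to Start → 1 Start1 with Start1 → X | ε | 1.
Start has alternatives sharing prefix '2': factor to Start → 2 Start2 with Start2 → X | 2.
X has alternatives sharing prefix '2': factor to X → 2 X1 with X1 → Start | 1.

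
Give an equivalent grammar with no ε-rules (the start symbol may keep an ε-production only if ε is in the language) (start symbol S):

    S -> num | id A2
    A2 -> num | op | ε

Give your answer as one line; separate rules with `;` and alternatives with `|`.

S -> num | id A2 | id; A2 -> num | op

Nullable nonterminals: {A2}.
ε ∉ L(G), so no ε-production is kept.
Expand every rule over subsets of its nullable positions: S → id A2 gives id A2 | id.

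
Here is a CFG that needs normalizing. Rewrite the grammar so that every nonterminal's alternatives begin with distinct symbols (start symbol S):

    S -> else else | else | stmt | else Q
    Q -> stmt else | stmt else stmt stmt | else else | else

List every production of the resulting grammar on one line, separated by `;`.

S -> stmt | else S'; Q -> stmt else Q' | else Q''; S' -> else | ε | Q; Q' -> ε | stmt stmt; Q'' -> else | ε

S has alternatives sharing prefix 'else': factor to S → else S' with S' → else | ε | Q.
Q has alternatives sharing prefix 'stmt else': factor to Q → stmt else Q' with Q' → ε | stmt stmt.
Q has alternatives sharing prefix 'else': factor to Q → else Q'' with Q'' → else | ε.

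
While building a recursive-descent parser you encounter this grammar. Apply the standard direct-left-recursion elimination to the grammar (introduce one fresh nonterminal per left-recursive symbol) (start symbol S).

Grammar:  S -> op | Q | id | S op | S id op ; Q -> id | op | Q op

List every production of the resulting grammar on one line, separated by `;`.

Left recursion appears on S, Q.
For S: α = {op, id op}, β = {op, Q, id}. Rewrite as S → β S' and S' → α S' | ε.
For Q: α = {op}, β = {id, op}. Rewrite as Q → β Q' and Q' → α Q' | ε.

S -> op S' | Q S' | id S'; Q -> id Q' | op Q'; S' -> op S' | id op S' | ε; Q' -> op Q' | ε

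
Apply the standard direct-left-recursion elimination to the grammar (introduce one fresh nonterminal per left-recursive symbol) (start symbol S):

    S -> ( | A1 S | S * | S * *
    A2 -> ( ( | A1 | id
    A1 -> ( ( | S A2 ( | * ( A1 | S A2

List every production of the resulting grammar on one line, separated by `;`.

S -> ( S' | A1 S S'; A2 -> ( ( | A1 | id; A1 -> ( ( | S A2 ( | * ( A1 | S A2; S' -> * S' | * * S' | eps

S is directly left-recursive.
For S: α = {*, * *}, β = {(, A1 S}. Rewrite as S → β S' and S' → α S' | ε.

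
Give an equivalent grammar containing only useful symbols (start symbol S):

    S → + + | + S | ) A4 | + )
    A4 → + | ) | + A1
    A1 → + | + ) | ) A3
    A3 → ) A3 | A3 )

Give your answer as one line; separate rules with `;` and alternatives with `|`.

Generating nonterminals: {A1, A4, S}.
Reachable from S after that: {A1, A4, S}.
Removed useless symbols: {A3} and every production mentioning them.

S → + + | + S | ) A4 | + ); A4 → + | ) | + A1; A1 → + | + )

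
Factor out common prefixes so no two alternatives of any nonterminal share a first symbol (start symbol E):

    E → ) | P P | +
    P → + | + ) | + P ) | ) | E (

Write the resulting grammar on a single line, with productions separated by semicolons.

P has alternatives sharing prefix '+': factor to P → + P' with P' → ε | ) | P ).

E → ) | P P | +; P → ) | E ( | + P'; P' → ε | ) | P )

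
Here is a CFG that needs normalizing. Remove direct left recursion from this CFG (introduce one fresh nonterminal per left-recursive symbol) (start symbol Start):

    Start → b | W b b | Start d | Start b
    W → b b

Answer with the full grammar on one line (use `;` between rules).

Start → b Start1 | W b b Start1; W → b b; Start1 → d Start1 | b Start1 | eps

Directly left-recursive nonterminal: Start.
For Start: α = {d, b}, β = {b, W b b}. Rewrite as Start → β Start1 and Start1 → α Start1 | ε.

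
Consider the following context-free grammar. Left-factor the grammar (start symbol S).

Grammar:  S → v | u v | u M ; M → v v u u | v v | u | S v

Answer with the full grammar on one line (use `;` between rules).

S → v | u S'; M → u | S v | v v M'; S' → v | M; M' → u u | ε

S has alternatives sharing prefix 'u': factor to S → u S' with S' → v | M.
M has alternatives sharing prefix 'v v': factor to M → v v M' with M' → u u | ε.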